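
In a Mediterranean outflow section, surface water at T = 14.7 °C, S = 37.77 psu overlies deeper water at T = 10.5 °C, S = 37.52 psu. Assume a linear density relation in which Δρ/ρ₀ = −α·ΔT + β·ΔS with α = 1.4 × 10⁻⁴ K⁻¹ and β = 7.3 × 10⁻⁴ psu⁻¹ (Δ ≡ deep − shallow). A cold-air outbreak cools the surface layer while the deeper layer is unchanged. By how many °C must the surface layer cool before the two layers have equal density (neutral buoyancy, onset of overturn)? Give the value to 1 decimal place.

2.9 °C

Neutral buoyancy requires Δρ = 0, i.e. −α(T_deep − T_surf′) + β(S_deep − S_surf) = 0.
T_surf′ = T_deep − (β/α)·ΔS = 10.5 − (7.3 × 10⁻⁴/1.4 × 10⁻⁴)·(-0.25) = 11.804 °C.
Cooling required: 14.7 − (11.804) = 2.896 °C.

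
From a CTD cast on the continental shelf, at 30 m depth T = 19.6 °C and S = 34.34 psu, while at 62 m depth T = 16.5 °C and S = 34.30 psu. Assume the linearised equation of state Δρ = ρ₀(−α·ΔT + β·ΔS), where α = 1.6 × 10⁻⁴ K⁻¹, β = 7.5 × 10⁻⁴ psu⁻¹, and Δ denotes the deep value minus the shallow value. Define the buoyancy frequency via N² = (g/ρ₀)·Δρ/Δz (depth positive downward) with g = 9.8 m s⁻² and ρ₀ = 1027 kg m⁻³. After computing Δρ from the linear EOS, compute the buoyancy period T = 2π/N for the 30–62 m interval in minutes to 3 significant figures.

ΔT = -3.1 K, ΔS = -0.04 psu (deep − shallow).
Δρ/ρ₀ = −αΔT + βΔS = 4.96 × 10⁻⁴ − 3.00 × 10⁻⁵ = 4.66 × 10⁻⁴, so Δρ ≈ 0.4786 kg m⁻³.
N² = (g/ρ₀)·Δρ/Δz = g·(Δρ/ρ₀)/Δz = 9.8 × 4.66 × 10⁻⁴ / 32 = 1.4271 × 10⁻⁴ s⁻².
N = √(1.4271 × 10⁻⁴) = 0.011946 rad s⁻¹ → T = 2π/N = 525.97 s = 8.7662 min ≈ 8.77 min.

8.77 min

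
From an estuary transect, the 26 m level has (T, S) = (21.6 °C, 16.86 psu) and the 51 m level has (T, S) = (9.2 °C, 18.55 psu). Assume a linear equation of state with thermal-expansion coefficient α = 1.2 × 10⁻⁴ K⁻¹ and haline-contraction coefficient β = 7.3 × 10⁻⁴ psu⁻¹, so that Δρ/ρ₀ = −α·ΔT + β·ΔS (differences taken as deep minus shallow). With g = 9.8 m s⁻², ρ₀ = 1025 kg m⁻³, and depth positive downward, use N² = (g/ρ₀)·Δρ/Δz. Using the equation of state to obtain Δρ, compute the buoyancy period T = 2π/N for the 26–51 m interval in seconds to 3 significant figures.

ΔT = -12.4 K, ΔS = +1.69 psu (deep − shallow).
Δρ/ρ₀ = −αΔT + βΔS = 1.488 × 10⁻³ + 1.2337 × 10⁻³ = 2.7217 × 10⁻³, so Δρ ≈ 2.790 kg m⁻³.
N² = (g/ρ₀)·Δρ/Δz = g·(Δρ/ρ₀)/Δz = 9.8 × 2.7217 × 10⁻³ / 25 = 1.0669 × 10⁻³ s⁻².
N = √(1.0669 × 10⁻³) = 0.032663 rad s⁻¹ → T = 2π/N = 192.36 s ≈ 192 s.

192 s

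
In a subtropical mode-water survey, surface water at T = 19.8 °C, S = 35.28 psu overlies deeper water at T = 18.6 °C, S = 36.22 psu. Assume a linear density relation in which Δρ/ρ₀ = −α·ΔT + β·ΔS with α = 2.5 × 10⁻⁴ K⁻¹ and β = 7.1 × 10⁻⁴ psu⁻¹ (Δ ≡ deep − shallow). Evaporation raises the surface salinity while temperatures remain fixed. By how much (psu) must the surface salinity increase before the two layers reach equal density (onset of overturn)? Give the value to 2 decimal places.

1.36 psu

Neutral buoyancy requires −α(T_deep − T_surf) + β(S_deep − S_surf′) = 0.
S_surf′ = S_deep − (α/β)·ΔT = 36.22 − (2.5 × 10⁻⁴/7.1 × 10⁻⁴)·(-1.2) = 36.6425 psu.
Increase required: 36.6425 − 35.28 = 1.3625 psu.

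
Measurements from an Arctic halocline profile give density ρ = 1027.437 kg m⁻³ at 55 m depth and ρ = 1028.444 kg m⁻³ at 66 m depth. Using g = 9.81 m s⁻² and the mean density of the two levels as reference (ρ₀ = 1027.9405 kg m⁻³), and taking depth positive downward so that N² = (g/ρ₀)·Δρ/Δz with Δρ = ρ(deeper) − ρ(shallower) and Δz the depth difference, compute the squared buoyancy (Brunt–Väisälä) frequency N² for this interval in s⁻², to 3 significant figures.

8.74 × 10⁻⁴ s⁻²

Δρ = 1028.444 − 1027.437 = 1.007 kg m⁻³ over Δz = 66 − 55 = 11 m.
N² = (9.81/1027.9405) × (1.007/11) = 8.7365 × 10⁻⁴ s⁻² ≈ 8.74 × 10⁻⁴ s⁻².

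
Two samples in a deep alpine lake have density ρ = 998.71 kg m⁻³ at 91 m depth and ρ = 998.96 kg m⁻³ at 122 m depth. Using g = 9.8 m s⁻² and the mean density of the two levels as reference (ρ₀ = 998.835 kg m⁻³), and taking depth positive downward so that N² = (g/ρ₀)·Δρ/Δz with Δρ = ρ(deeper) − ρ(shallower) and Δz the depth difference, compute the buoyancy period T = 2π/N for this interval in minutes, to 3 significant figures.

Δρ = 998.96 − 998.71 = 0.25 kg m⁻³ over Δz = 122 − 91 = 31 m.
N² = (9.8/998.835) × (0.25/31) = 7.9124 × 10⁻⁵ s⁻².
N = √(7.9124 × 10⁻⁵) = 8.8952 × 10⁻³ rad s⁻¹, so T = 2π/N = 706.36 s = 11.773 min ≈ 11.8 min.
Since Δρ > 0 the layer is stably stratified.

11.8 min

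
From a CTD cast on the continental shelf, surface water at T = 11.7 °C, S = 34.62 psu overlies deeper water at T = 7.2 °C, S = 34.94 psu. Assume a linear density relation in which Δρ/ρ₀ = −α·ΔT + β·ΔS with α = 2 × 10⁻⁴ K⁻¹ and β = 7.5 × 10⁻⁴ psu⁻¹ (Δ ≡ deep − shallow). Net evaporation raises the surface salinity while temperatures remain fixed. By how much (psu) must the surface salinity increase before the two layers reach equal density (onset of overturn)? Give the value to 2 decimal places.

1.52 psu

Neutral buoyancy requires −α(T_deep − T_surf) + β(S_deep − S_surf′) = 0.
S_surf′ = S_deep − (α/β)·ΔT = 34.94 − (2 × 10⁻⁴/7.5 × 10⁻⁴)·(-4.5) = 36.1400 psu.
Increase required: 36.1400 − 34.62 = 1.5200 psu.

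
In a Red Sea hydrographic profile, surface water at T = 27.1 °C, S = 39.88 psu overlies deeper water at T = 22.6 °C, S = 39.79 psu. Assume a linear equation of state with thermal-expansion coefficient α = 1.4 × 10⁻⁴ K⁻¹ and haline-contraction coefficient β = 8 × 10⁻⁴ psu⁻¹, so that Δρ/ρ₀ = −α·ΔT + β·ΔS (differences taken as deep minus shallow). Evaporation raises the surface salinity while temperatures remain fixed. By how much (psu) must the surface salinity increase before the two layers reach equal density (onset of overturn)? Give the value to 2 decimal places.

0.70 psu

Neutral buoyancy requires −α(T_deep − T_surf) + β(S_deep − S_surf′) = 0.
S_surf′ = S_deep − (α/β)·ΔT = 39.79 − (1.4 × 10⁻⁴/8 × 10⁻⁴)·(-4.5) = 40.5775 psu.
Increase required: 40.5775 − 39.88 = 0.6975 psu.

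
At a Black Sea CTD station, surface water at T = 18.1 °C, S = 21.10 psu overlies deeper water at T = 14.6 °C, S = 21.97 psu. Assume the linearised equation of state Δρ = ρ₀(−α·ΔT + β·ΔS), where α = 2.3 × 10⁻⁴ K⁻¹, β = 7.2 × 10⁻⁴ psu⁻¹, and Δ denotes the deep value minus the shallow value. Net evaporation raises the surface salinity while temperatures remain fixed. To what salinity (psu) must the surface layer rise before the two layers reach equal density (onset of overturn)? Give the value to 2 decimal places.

Neutral buoyancy requires −α(T_deep − T_surf) + β(S_deep − S_surf′) = 0.
S_surf′ = S_deep − (α/β)·ΔT = 21.97 − (2.3 × 10⁻⁴/7.2 × 10⁻⁴)·(-3.5) = 23.0881 psu.
Increase required: 23.0881 − 21.10 = 1.9881 psu.

23.09 psu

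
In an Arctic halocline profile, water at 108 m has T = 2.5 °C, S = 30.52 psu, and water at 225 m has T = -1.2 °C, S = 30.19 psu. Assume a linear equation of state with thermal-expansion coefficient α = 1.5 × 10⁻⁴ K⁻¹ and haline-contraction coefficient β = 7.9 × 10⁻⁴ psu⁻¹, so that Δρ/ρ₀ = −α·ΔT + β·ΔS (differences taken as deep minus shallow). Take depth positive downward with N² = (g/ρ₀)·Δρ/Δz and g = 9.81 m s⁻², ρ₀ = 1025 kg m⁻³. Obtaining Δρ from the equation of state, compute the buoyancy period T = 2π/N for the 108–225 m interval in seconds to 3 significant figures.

1.26 × 10³ s

ΔT = -3.7 K, ΔS = -0.33 psu (deep − shallow).
Δρ/ρ₀ = −αΔT + βΔS = 5.55 × 10⁻⁴ − 2.607 × 10⁻⁴ = 2.943 × 10⁻⁴, so Δρ ≈ 0.3017 kg m⁻³.
N² = (g/ρ₀)·Δρ/Δz = g·(Δρ/ρ₀)/Δz = 9.81 × 2.943 × 10⁻⁴ / 117 = 2.4676 × 10⁻⁵ s⁻².
N = √(2.4676 × 10⁻⁵) = 4.9675 × 10⁻³ rad s⁻¹ → T = 2π/N = 1.2649 × 10³ s ≈ 1.26 × 10³ s.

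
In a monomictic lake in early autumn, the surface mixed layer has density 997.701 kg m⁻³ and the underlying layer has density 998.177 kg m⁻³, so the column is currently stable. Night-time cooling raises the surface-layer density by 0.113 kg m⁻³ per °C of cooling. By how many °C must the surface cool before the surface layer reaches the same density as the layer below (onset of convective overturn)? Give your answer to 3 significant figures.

Density deficit of the surface layer: 998.177 − 997.701 = 0.476 kg m⁻³.
Required change = 0.476 / 0.113 = 4.21 °C.

4.21 °C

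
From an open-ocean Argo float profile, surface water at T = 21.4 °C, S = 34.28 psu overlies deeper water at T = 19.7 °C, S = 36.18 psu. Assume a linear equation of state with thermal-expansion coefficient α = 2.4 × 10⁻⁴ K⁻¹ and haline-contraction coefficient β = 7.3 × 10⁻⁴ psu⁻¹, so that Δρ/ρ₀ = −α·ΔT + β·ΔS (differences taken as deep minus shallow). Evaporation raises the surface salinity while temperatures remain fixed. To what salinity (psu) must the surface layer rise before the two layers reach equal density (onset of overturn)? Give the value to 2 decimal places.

Neutral buoyancy requires −α(T_deep − T_surf) + β(S_deep − S_surf′) = 0.
S_surf′ = S_deep − (α/β)·ΔT = 36.18 − (2.4 × 10⁻⁴/7.3 × 10⁻⁴)·(-1.7) = 36.7389 psu.
Increase required: 36.7389 − 34.28 = 2.4589 psu.

36.74 psu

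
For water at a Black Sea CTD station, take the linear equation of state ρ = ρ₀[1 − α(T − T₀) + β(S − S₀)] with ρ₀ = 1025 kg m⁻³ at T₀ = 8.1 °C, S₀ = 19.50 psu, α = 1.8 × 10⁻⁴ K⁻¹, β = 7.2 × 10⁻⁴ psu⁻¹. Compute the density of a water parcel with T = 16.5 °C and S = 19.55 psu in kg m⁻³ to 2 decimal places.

1023.49 kg m⁻³

T − T₀ = +8.4 K, S − S₀ = +0.05 psu.
Bracket = 1 − α·(+8.4) + β·(+0.05) = 1 + (-1.476 × 10⁻³) = 0.9985240.
ρ = 1025 × 0.9985240 = 1023.49 kg m⁻³.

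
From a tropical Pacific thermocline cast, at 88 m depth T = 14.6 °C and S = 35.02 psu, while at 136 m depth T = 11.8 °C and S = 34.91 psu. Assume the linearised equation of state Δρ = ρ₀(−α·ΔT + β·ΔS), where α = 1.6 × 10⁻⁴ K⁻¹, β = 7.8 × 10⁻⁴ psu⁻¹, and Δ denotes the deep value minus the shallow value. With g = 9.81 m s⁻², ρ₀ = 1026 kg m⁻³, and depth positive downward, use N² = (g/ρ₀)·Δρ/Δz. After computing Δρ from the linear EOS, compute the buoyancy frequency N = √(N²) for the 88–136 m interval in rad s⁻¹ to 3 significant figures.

8.60 × 10⁻³ rad s⁻¹

ΔT = -2.8 K, ΔS = -0.11 psu (deep − shallow).
Δρ/ρ₀ = −αΔT + βΔS = 4.48 × 10⁻⁴ − 8.58 × 10⁻⁵ = 3.622 × 10⁻⁴, so Δρ ≈ 0.3716 kg m⁻³.
N² = (g/ρ₀)·Δρ/Δz = g·(Δρ/ρ₀)/Δz = 9.81 × 3.622 × 10⁻⁴ / 48 = 7.4025 × 10⁻⁵ s⁻².
N = √(7.4025 × 10⁻⁵) = 8.6038 × 10⁻³ rad s⁻¹ ≈ 8.60 × 10⁻³ rad s⁻¹.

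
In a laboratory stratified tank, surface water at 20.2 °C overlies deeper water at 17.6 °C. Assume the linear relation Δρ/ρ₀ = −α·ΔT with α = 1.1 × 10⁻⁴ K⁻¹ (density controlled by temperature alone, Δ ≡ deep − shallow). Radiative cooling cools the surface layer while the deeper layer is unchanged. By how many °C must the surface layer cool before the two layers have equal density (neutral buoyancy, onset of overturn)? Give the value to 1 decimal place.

2.6 °C

With temperature the only control, equal density requires T_surf′ = T_deep.
T_surf′ = 17.6 °C.
Cooling required: 20.2 − 17.6 = 2.6 °C.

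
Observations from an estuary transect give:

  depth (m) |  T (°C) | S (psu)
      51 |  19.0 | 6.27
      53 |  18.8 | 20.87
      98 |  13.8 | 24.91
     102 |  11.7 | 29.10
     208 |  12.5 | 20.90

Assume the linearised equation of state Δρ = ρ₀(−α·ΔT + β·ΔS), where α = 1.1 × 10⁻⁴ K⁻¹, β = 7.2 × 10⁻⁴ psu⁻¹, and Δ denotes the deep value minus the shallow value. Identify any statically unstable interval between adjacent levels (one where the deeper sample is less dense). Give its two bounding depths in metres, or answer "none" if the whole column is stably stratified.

102–208 m

Evaluate Δρ/ρ₀ = −αΔT + βΔS across each adjacent pair:
  51–53 m: −αΔT+βΔS = −(1.1 × 10⁻⁴)(-0.2)+(7.2 × 10⁻⁴)(+14.60) = 0.011 → stable
  53–98 m: −αΔT+βΔS = −(1.1 × 10⁻⁴)(-5.0)+(7.2 × 10⁻⁴)(+4.04) = 3.5 × 10⁻³ → stable
  98–102 m: −αΔT+βΔS = −(1.1 × 10⁻⁴)(-2.1)+(7.2 × 10⁻⁴)(+4.19) = 3.2 × 10⁻³ → stable
  102–208 m: −αΔT+βΔS = −(1.1 × 10⁻⁴)(+0.8)+(7.2 × 10⁻⁴)(-8.20) = -6.0 × 10⁻³ → UNSTABLE
The 102–208 m interval has Δρ < 0: lighter water underlies denser water.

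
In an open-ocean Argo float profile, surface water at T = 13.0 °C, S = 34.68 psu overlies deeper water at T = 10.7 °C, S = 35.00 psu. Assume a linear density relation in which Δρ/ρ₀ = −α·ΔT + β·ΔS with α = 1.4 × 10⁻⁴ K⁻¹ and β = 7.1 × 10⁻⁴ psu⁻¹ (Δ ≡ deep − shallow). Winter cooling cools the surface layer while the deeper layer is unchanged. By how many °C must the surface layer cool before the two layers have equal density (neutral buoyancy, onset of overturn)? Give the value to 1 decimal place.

3.9 °C

Neutral buoyancy requires Δρ = 0, i.e. −α(T_deep − T_surf′) + β(S_deep − S_surf) = 0.
T_surf′ = T_deep − (β/α)·ΔS = 10.7 − (7.1 × 10⁻⁴/1.4 × 10⁻⁴)·(+0.32) = 9.077 °C.
Cooling required: 13.0 − (9.077) = 3.923 °C.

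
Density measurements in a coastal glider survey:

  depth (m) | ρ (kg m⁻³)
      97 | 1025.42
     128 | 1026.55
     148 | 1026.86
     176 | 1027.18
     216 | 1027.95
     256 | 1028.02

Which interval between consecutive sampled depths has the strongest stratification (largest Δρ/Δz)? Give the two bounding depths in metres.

Compute the density gradient over each adjacent pair:
  97–128 m: Δρ/Δz = 1.13/31 = 0.036 kg m⁻⁴
  128–148 m: Δρ/Δz = 0.31/20 = 0.015 kg m⁻⁴
  148–176 m: Δρ/Δz = 0.32/28 = 0.011 kg m⁻⁴
  176–216 m: Δρ/Δz = 0.77/40 = 0.019 kg m⁻⁴
  216–256 m: Δρ/Δz = 0.07/40 = 1.8 × 10⁻³ kg m⁻⁴
The largest gradient is in the 97–128 m interval — the pycnocline.

97–128 m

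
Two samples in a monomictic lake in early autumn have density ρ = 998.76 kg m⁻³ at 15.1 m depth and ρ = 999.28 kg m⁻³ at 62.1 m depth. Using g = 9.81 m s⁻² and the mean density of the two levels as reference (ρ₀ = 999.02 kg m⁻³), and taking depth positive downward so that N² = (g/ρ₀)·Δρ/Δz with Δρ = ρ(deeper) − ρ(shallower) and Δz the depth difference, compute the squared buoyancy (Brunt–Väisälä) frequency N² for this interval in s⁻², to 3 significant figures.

1.09 × 10⁻⁴ s⁻²

Δρ = 999.28 − 998.76 = 0.52 kg m⁻³ over Δz = 62.1 − 15.1 = 47 m.
N² = (9.81/999.02) × (0.52/47) = 1.0864 × 10⁻⁴ s⁻² ≈ 1.09 × 10⁻⁴ s⁻².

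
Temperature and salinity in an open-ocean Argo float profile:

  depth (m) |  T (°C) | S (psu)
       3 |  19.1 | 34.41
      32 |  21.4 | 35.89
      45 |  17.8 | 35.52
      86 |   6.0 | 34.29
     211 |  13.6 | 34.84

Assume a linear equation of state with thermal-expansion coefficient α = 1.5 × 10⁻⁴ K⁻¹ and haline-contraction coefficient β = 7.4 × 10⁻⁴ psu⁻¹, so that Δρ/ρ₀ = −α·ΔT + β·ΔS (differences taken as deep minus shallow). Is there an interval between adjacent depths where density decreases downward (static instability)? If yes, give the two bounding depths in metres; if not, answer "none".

86–211 m

Evaluate Δρ/ρ₀ = −αΔT + βΔS across each adjacent pair:
  3–32 m: −αΔT+βΔS = −(1.5 × 10⁻⁴)(+2.3)+(7.4 × 10⁻⁴)(+1.48) = 7.5 × 10⁻⁴ → stable
  32–45 m: −αΔT+βΔS = −(1.5 × 10⁻⁴)(-3.6)+(7.4 × 10⁻⁴)(-0.37) = 2.7 × 10⁻⁴ → stable
  45–86 m: −αΔT+βΔS = −(1.5 × 10⁻⁴)(-11.8)+(7.4 × 10⁻⁴)(-1.23) = 8.6 × 10⁻⁴ → stable
  86–211 m: −αΔT+βΔS = −(1.5 × 10⁻⁴)(+7.6)+(7.4 × 10⁻⁴)(+0.55) = -7.3 × 10⁻⁴ → UNSTABLE
The 86–211 m interval has Δρ < 0: lighter water underlies denser water.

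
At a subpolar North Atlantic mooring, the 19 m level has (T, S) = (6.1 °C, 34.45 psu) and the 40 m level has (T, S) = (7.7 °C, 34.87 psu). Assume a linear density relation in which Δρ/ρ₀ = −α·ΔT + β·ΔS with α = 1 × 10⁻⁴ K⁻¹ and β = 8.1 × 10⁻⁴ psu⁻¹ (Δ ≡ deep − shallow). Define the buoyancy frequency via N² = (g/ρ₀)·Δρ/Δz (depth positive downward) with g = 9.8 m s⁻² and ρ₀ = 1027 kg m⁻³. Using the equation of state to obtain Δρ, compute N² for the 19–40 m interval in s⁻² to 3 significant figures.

ΔT = +1.6 K, ΔS = +0.42 psu (deep − shallow).
Δρ/ρ₀ = −αΔT + βΔS = -1.60 × 10⁻⁴ + 3.402 × 10⁻⁴ = 1.802 × 10⁻⁴, so Δρ ≈ 0.1851 kg m⁻³.
N² = (g/ρ₀)·Δρ/Δz = g·(Δρ/ρ₀)/Δz = 9.8 × 1.802 × 10⁻⁴ / 21 = 8.4093 × 10⁻⁵ s⁻² ≈ 8.41 × 10⁻⁵ s⁻².

8.41 × 10⁻⁵ s⁻²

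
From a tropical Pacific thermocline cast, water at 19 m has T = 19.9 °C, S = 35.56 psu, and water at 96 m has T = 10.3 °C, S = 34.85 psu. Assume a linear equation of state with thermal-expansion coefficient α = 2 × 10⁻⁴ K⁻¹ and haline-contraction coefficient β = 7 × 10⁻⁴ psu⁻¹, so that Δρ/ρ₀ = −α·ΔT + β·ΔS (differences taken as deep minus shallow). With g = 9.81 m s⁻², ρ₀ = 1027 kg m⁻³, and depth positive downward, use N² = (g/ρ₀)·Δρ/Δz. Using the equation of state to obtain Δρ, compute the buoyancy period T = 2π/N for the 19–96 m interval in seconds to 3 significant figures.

467 s

ΔT = -9.6 K, ΔS = -0.71 psu (deep − shallow).
Δρ/ρ₀ = −αΔT + βΔS = 1.92 × 10⁻³ − 4.97 × 10⁻⁴ = 1.423 × 10⁻³, so Δρ ≈ 1.461 kg m⁻³.
N² = (g/ρ₀)·Δρ/Δz = g·(Δρ/ρ₀)/Δz = 9.81 × 1.423 × 10⁻³ / 77 = 1.8129 × 10⁻⁴ s⁻².
N = √(1.8129 × 10⁻⁴) = 0.013464 rad s⁻¹ → T = 2π/N = 466.67 s ≈ 467 s.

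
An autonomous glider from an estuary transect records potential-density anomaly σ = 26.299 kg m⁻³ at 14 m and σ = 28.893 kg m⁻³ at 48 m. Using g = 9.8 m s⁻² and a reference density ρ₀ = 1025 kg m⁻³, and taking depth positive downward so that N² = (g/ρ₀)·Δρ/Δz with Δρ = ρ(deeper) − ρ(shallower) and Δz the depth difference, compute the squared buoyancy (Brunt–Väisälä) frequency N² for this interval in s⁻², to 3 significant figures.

7.29 × 10⁻⁴ s⁻²

Δρ = 1028.893 − 1026.299 = 2.594 kg m⁻³ over Δz = 48 − 14 = 34 m.
N² = (9.8/1025) × (2.594/34) = 7.2945 × 10⁻⁴ s⁻² ≈ 7.29 × 10⁻⁴ s⁻².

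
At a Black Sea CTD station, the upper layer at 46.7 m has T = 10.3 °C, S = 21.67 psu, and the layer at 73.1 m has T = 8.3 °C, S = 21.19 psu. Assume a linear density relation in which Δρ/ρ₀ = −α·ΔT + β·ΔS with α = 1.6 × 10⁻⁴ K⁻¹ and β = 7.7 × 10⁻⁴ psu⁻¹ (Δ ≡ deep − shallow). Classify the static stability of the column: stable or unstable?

unstable

ΔT = 8.3 − 10.3 = -2.0 K and ΔS = 21.19 − 21.67 = -0.48 psu (deep − shallow).
−αΔT = 3.20 × 10⁻⁴; βΔS = -3.696 × 10⁻⁴; sum Δρ/ρ₀ = -4.96 × 10⁻⁵.
Δρ/ρ₀ < 0, so Δρ < 0: deeper water is lighter → statically unstable; the column would overturn.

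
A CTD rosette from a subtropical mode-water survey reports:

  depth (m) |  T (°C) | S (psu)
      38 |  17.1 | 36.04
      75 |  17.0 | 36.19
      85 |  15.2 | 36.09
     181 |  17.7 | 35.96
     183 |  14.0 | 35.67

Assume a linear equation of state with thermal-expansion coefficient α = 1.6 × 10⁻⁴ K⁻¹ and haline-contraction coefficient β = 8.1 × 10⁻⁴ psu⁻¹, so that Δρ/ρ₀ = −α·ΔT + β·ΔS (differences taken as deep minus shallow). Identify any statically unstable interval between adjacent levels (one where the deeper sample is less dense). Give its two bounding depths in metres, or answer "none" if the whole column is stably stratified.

Evaluate Δρ/ρ₀ = −αΔT + βΔS across each adjacent pair:
  38–75 m: −αΔT+βΔS = −(1.6 × 10⁻⁴)(-0.1)+(8.1 × 10⁻⁴)(+0.15) = 1.4 × 10⁻⁴ → stable
  75–85 m: −αΔT+βΔS = −(1.6 × 10⁻⁴)(-1.8)+(8.1 × 10⁻⁴)(-0.10) = 2.1 × 10⁻⁴ → stable
  85–181 m: −αΔT+βΔS = −(1.6 × 10⁻⁴)(+2.5)+(8.1 × 10⁻⁴)(-0.13) = -5.1 × 10⁻⁴ → UNSTABLE
  181–183 m: −αΔT+βΔS = −(1.6 × 10⁻⁴)(-3.7)+(8.1 × 10⁻⁴)(-0.29) = 3.6 × 10⁻⁴ → stable
The 85–181 m interval has Δρ < 0: lighter water underlies denser water.

85–181 m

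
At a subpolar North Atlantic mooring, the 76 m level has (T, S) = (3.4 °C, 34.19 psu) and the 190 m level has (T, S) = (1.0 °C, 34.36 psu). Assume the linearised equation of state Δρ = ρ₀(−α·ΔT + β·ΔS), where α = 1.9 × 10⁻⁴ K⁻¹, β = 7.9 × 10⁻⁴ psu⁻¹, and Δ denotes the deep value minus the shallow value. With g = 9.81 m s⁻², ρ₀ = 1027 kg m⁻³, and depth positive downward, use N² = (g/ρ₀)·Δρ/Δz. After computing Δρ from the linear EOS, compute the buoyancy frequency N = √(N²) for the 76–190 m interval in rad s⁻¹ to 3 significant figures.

ΔT = -2.4 K, ΔS = +0.17 psu (deep − shallow).
Δρ/ρ₀ = −αΔT + βΔS = 4.56 × 10⁻⁴ + 1.343 × 10⁻⁴ = 5.903 × 10⁻⁴, so Δρ ≈ 0.6062 kg m⁻³.
N² = (g/ρ₀)·Δρ/Δz = g·(Δρ/ρ₀)/Δz = 9.81 × 5.903 × 10⁻⁴ / 114 = 5.0797 × 10⁻⁵ s⁻².
N = √(5.0797 × 10⁻⁵) = 7.1272 × 10⁻³ rad s⁻¹ ≈ 7.13 × 10⁻³ rad s⁻¹.

7.13 × 10⁻³ rad s⁻¹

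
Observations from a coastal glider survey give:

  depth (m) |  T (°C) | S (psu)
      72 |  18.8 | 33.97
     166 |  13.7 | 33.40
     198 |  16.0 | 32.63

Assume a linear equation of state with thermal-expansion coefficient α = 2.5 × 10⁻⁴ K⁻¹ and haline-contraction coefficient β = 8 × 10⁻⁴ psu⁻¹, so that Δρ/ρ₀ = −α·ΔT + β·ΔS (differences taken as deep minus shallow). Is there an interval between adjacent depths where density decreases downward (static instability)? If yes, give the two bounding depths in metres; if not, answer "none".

Evaluate Δρ/ρ₀ = −αΔT + βΔS across each adjacent pair:
  72–166 m: −αΔT+βΔS = −(2.5 × 10⁻⁴)(-5.1)+(8 × 10⁻⁴)(-0.57) = 8.2 × 10⁻⁴ → stable
  166–198 m: −αΔT+βΔS = −(2.5 × 10⁻⁴)(+2.3)+(8 × 10⁻⁴)(-0.77) = -1.2 × 10⁻³ → UNSTABLE
The 166–198 m interval has Δρ < 0: lighter water underlies denser water.

166–198 m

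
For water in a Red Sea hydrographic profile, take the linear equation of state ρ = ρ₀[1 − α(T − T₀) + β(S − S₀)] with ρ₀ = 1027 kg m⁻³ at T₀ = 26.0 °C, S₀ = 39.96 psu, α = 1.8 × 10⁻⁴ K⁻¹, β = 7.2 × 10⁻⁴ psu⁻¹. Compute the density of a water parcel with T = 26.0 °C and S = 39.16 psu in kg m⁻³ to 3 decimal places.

1026.408 kg m⁻³

T − T₀ = +0.0 K, S − S₀ = -0.80 psu.
Bracket = 1 − α·(+0.0) + β·(-0.80) = 1 + (-5.76 × 10⁻⁴) = 0.9994240.
ρ = 1027 × 0.9994240 = 1026.408 kg m⁻³.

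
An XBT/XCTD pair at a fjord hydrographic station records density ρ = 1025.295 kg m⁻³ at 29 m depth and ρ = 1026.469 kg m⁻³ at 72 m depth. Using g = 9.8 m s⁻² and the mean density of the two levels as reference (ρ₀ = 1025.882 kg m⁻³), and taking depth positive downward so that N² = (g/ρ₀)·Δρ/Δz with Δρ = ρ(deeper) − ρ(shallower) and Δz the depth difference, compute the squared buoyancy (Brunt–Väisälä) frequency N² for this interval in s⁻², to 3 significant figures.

2.61 × 10⁻⁴ s⁻²

Δρ = 1026.469 − 1025.295 = 1.174 kg m⁻³ over Δz = 72 − 29 = 43 m.
N² = (9.8/1025.882) × (1.174/43) = 2.6081 × 10⁻⁴ s⁻² ≈ 2.61 × 10⁻⁴ s⁻².
A positive N² confirms static stability across the interval.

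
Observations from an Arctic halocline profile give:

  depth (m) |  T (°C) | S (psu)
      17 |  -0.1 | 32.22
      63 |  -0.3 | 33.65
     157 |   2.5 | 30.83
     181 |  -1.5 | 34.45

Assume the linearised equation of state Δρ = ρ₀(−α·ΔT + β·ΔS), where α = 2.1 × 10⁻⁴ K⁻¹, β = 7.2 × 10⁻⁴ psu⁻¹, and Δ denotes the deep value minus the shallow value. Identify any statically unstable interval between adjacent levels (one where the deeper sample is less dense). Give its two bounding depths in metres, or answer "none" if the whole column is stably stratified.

Evaluate Δρ/ρ₀ = −αΔT + βΔS across each adjacent pair:
  17–63 m: −αΔT+βΔS = −(2.1 × 10⁻⁴)(-0.2)+(7.2 × 10⁻⁴)(+1.43) = 1.1 × 10⁻³ → stable
  63–157 m: −αΔT+βΔS = −(2.1 × 10⁻⁴)(+2.8)+(7.2 × 10⁻⁴)(-2.82) = -2.6 × 10⁻³ → UNSTABLE
  157–181 m: −αΔT+βΔS = −(2.1 × 10⁻⁴)(-4.0)+(7.2 × 10⁻⁴)(+3.62) = 3.4 × 10⁻³ → stable
The 63–157 m interval has Δρ < 0: lighter water underlies denser water.

63–157 m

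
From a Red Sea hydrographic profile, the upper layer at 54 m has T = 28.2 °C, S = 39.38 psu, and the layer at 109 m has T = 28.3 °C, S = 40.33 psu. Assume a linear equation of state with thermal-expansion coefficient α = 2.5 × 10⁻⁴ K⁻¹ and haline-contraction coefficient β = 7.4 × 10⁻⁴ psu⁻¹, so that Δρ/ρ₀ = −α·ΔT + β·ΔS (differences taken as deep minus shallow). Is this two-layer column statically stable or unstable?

ΔT = 28.3 − 28.2 = +0.1 K and ΔS = 40.33 − 39.38 = +0.95 psu (deep − shallow).
−αΔT = -2.50 × 10⁻⁵; βΔS = 7.03 × 10⁻⁴; sum Δρ/ρ₀ = 6.78 × 10⁻⁴.
Δρ/ρ₀ > 0, so Δρ > 0: deeper water is denser → statically stable.

stable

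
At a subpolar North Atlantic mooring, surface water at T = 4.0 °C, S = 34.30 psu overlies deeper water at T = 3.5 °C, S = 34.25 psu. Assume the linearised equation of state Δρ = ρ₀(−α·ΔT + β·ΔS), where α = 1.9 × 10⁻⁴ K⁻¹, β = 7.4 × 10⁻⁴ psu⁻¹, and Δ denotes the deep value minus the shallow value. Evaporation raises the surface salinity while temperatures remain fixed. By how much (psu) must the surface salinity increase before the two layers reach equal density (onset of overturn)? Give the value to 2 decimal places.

0.08 psu

Neutral buoyancy requires −α(T_deep − T_surf) + β(S_deep − S_surf′) = 0.
S_surf′ = S_deep − (α/β)·ΔT = 34.25 − (1.9 × 10⁻⁴/7.4 × 10⁻⁴)·(-0.5) = 34.3784 psu.
Increase required: 34.3784 − 34.30 = 0.0784 psu.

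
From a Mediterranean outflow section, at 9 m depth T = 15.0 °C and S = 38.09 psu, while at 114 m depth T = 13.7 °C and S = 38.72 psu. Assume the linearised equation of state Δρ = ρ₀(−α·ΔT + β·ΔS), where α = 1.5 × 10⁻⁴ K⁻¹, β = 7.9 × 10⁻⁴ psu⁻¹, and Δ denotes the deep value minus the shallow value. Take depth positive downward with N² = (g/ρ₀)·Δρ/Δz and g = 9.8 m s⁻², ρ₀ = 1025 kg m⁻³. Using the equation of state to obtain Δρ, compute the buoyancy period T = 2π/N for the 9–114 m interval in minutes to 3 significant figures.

ΔT = -1.3 K, ΔS = +0.63 psu (deep − shallow).
Δρ/ρ₀ = −αΔT + βΔS = 1.95 × 10⁻⁴ + 4.977 × 10⁻⁴ = 6.927 × 10⁻⁴, so Δρ ≈ 0.7100 kg m⁻³.
N² = (g/ρ₀)·Δρ/Δz = g·(Δρ/ρ₀)/Δz = 9.8 × 6.927 × 10⁻⁴ / 105 = 6.4652 × 10⁻⁵ s⁻².
N = √(6.4652 × 10⁻⁵) = 8.0406 × 10⁻³ rad s⁻¹ → T = 2π/N = 781.43 s = 13.024 min ≈ 13.0 min.

13.0 min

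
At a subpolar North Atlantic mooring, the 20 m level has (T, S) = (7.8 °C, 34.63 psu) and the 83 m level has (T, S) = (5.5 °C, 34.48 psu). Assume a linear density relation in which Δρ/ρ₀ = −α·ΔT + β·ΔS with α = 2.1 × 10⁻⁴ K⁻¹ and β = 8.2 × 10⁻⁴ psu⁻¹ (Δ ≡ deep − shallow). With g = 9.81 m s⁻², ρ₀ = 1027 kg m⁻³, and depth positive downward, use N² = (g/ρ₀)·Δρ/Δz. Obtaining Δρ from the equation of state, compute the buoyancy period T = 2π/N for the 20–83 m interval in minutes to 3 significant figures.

ΔT = -2.3 K, ΔS = -0.15 psu (deep − shallow).
Δρ/ρ₀ = −αΔT + βΔS = 4.83 × 10⁻⁴ − 1.23 × 10⁻⁴ = 3.60 × 10⁻⁴, so Δρ ≈ 0.3697 kg m⁻³.
N² = (g/ρ₀)·Δρ/Δz = g·(Δρ/ρ₀)/Δz = 9.81 × 3.60 × 10⁻⁴ / 63 = 5.6057 × 10⁻⁵ s⁻².
N = √(5.6057 × 10⁻⁵) = 7.4871 × 10⁻³ rad s⁻¹ → T = 2π/N = 839.20 s = 13.987 min ≈ 14.0 min.

14.0 min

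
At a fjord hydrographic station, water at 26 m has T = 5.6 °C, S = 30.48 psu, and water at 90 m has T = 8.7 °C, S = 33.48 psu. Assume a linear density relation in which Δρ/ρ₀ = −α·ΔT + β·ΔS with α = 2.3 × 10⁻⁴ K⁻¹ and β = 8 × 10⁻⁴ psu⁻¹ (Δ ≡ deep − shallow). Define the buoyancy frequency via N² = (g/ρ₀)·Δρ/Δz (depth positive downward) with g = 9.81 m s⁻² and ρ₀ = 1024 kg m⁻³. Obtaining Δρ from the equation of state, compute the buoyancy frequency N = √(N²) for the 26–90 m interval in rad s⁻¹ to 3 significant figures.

ΔT = +3.1 K, ΔS = +3.00 psu (deep − shallow).
Δρ/ρ₀ = −αΔT + βΔS = -7.13 × 10⁻⁴ + 2.40 × 10⁻³ = 1.687 × 10⁻³, so Δρ ≈ 1.727 kg m⁻³.
N² = (g/ρ₀)·Δρ/Δz = g·(Δρ/ρ₀)/Δz = 9.81 × 1.687 × 10⁻³ / 64 = 2.5859 × 10⁻⁴ s⁻².
N = √(2.5859 × 10⁻⁴) = 0.016081 rad s⁻¹ ≈ 0.0161 rad s⁻¹.

0.0161 rad s⁻¹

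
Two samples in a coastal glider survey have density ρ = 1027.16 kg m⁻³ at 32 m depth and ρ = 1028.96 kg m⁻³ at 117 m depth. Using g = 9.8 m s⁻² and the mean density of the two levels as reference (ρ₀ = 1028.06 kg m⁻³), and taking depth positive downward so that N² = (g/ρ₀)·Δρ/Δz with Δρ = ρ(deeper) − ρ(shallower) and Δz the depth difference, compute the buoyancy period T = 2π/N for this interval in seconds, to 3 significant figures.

Δρ = 1028.96 − 1027.16 = 1.80 kg m⁻³ over Δz = 117 − 32 = 85 m.
N² = (9.8/1028.06) × (1.80/85) = 2.0187 × 10⁻⁴ s⁻².
N = √(2.0187 × 10⁻⁴) = 0.014208 rad s⁻¹, so T = 2π/N = 442.23 s ≈ 442 s.

442 s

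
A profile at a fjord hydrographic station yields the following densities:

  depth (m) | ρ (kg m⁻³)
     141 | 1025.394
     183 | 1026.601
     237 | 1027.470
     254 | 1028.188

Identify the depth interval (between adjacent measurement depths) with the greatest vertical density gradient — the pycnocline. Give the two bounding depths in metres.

237–254 m

Compute the density gradient over each adjacent pair:
  141–183 m: Δρ/Δz = 1.207/42 = 0.029 kg m⁻⁴
  183–237 m: Δρ/Δz = 0.869/54 = 0.016 kg m⁻⁴
  237–254 m: Δρ/Δz = 0.718/17 = 0.042 kg m⁻⁴
The largest gradient is in the 237–254 m interval — the pycnocline.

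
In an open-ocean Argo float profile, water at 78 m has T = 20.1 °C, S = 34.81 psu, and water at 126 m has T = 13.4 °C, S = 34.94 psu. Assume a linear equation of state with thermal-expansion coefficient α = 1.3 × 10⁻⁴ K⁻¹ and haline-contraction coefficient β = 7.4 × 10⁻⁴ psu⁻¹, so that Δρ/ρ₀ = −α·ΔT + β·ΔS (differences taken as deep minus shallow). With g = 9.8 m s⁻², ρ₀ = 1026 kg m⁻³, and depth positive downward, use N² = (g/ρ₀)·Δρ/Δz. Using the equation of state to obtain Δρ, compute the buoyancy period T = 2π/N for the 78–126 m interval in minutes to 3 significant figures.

7.45 min

ΔT = -6.7 K, ΔS = +0.13 psu (deep − shallow).
Δρ/ρ₀ = −αΔT + βΔS = 8.71 × 10⁻⁴ + 9.62 × 10⁻⁵ = 9.672 × 10⁻⁴, so Δρ ≈ 0.9923 kg m⁻³.
N² = (g/ρ₀)·Δρ/Δz = g·(Δρ/ρ₀)/Δz = 9.8 × 9.672 × 10⁻⁴ / 48 = 1.9747 × 10⁻⁴ s⁻².
N = √(1.9747 × 10⁻⁴) = 0.014052 rad s⁻¹ → T = 2π/N = 447.14 s = 7.4523 min ≈ 7.45 min.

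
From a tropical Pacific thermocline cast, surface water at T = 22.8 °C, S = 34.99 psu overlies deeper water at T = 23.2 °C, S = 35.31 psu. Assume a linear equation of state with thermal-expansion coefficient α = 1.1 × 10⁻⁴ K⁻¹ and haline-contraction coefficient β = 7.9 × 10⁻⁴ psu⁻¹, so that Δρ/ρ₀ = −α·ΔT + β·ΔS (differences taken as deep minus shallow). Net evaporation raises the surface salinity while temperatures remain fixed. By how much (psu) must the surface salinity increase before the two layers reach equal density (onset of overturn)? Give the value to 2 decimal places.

0.26 psu

Neutral buoyancy requires −α(T_deep − T_surf) + β(S_deep − S_surf′) = 0.
S_surf′ = S_deep − (α/β)·ΔT = 35.31 − (1.1 × 10⁻⁴/7.9 × 10⁻⁴)·(+0.4) = 35.2543 psu.
Increase required: 35.2543 − 34.99 = 0.2643 psu.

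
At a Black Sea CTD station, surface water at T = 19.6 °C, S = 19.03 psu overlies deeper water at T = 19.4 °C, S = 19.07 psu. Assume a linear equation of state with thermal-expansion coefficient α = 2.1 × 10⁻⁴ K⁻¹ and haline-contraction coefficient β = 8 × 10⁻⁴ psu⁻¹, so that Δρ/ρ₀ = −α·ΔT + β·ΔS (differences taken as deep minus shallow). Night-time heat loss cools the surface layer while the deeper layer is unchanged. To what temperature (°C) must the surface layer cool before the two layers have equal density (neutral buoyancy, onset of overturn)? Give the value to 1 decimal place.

Neutral buoyancy requires Δρ = 0, i.e. −α(T_deep − T_surf′) + β(S_deep − S_surf) = 0.
T_surf′ = T_deep − (β/α)·ΔS = 19.4 − (8 × 10⁻⁴/2.1 × 10⁻⁴)·(+0.04) = 19.248 °C.
Cooling required: 19.6 − (19.248) = 0.352 °C.

19.2 °C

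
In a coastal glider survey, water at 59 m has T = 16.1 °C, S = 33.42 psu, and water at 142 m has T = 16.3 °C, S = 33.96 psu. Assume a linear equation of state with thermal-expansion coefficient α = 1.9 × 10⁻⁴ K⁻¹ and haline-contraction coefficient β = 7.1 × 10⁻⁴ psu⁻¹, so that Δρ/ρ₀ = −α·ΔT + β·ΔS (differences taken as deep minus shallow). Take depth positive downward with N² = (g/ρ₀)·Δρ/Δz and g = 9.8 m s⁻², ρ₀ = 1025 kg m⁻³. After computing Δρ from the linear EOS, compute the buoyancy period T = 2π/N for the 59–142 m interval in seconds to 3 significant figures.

984 s

ΔT = +0.2 K, ΔS = +0.54 psu (deep − shallow).
Δρ/ρ₀ = −αΔT + βΔS = -3.80 × 10⁻⁵ + 3.834 × 10⁻⁴ = 3.454 × 10⁻⁴, so Δρ ≈ 0.3540 kg m⁻³.
N² = (g/ρ₀)·Δρ/Δz = g·(Δρ/ρ₀)/Δz = 9.8 × 3.454 × 10⁻⁴ / 83 = 4.0782 × 10⁻⁵ s⁻².
N = √(4.0782 × 10⁻⁵) = 6.3861 × 10⁻³ rad s⁻¹ → T = 2π/N = 983.88 s ≈ 984 s.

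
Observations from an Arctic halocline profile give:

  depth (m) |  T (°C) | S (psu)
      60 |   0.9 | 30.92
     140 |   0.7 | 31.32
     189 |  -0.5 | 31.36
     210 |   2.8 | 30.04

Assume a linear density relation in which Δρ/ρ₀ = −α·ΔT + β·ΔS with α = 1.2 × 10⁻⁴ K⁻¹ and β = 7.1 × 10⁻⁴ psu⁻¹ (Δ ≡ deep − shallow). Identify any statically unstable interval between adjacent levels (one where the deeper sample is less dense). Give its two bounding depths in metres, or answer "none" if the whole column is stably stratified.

189–210 m

Evaluate Δρ/ρ₀ = −αΔT + βΔS across each adjacent pair:
  60–140 m: −αΔT+βΔS = −(1.2 × 10⁻⁴)(-0.2)+(7.1 × 10⁻⁴)(+0.40) = 3.1 × 10⁻⁴ → stable
  140–189 m: −αΔT+βΔS = −(1.2 × 10⁻⁴)(-1.2)+(7.1 × 10⁻⁴)(+0.04) = 1.7 × 10⁻⁴ → stable
  189–210 m: −αΔT+βΔS = −(1.2 × 10⁻⁴)(+3.3)+(7.1 × 10⁻⁴)(-1.32) = -1.3 × 10⁻³ → UNSTABLE
The 189–210 m interval has Δρ < 0: lighter water underlies denser water.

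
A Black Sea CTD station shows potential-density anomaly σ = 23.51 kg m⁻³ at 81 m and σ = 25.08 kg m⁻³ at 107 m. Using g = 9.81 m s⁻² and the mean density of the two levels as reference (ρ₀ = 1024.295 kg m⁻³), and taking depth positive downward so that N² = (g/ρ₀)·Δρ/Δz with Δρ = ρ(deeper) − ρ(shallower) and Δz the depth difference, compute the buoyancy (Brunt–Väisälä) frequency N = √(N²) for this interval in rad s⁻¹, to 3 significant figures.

Δρ = 1025.08 − 1023.51 = 1.57 kg m⁻³ over Δz = 107 − 81 = 26 m.
N² = (9.81/1024.295) × (1.57/26) = 5.7832 × 10⁻⁴ s⁻².
N = √(5.7832 × 10⁻⁴) = 0.024048 rad s⁻¹ ≈ 0.0240 rad s⁻¹.

0.0240 rad s⁻¹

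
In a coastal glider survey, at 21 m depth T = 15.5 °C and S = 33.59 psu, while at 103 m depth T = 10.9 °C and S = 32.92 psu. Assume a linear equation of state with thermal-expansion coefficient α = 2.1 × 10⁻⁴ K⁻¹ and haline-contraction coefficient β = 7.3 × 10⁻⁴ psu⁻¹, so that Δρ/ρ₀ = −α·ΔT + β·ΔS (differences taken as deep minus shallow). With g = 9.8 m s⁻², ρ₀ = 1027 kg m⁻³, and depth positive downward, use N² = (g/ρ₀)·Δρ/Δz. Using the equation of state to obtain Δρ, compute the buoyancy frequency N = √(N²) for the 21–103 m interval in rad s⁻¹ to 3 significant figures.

ΔT = -4.6 K, ΔS = -0.67 psu (deep − shallow).
Δρ/ρ₀ = −αΔT + βΔS = 9.66 × 10⁻⁴ − 4.891 × 10⁻⁴ = 4.769 × 10⁻⁴, so Δρ ≈ 0.4898 kg m⁻³.
N² = (g/ρ₀)·Δρ/Δz = g·(Δρ/ρ₀)/Δz = 9.8 × 4.769 × 10⁻⁴ / 82 = 5.6995 × 10⁻⁵ s⁻².
N = √(5.6995 × 10⁻⁵) = 7.5495 × 10⁻³ rad s⁻¹ ≈ 7.55 × 10⁻³ rad s⁻¹.

7.55 × 10⁻³ rad s⁻¹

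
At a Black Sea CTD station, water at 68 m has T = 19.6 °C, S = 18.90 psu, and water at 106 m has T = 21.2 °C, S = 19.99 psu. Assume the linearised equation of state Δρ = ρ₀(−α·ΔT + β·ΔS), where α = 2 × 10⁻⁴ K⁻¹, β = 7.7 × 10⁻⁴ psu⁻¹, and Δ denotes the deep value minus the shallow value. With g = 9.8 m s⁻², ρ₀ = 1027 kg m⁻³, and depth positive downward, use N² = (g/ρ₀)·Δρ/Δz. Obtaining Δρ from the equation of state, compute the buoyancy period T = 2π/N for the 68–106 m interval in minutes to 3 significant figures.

9.05 min

ΔT = +1.6 K, ΔS = +1.09 psu (deep − shallow).
Δρ/ρ₀ = −αΔT + βΔS = -3.20 × 10⁻⁴ + 8.393 × 10⁻⁴ = 5.193 × 10⁻⁴, so Δρ ≈ 0.5333 kg m⁻³.
N² = (g/ρ₀)·Δρ/Δz = g·(Δρ/ρ₀)/Δz = 9.8 × 5.193 × 10⁻⁴ / 38 = 1.3392 × 10⁻⁴ s⁻².
N = √(1.3392 × 10⁻⁴) = 0.011572 rad s⁻¹ → T = 2π/N = 542.96 s = 9.0493 min ≈ 9.05 min.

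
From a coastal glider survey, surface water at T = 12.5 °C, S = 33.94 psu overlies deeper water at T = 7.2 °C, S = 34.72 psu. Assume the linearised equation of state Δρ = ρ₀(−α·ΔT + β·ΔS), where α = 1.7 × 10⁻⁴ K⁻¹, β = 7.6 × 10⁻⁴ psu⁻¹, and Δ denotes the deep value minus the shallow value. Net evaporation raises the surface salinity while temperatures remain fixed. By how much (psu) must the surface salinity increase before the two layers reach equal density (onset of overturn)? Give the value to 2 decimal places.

1.97 psu

Neutral buoyancy requires −α(T_deep − T_surf) + β(S_deep − S_surf′) = 0.
S_surf′ = S_deep − (α/β)·ΔT = 34.72 − (1.7 × 10⁻⁴/7.6 × 10⁻⁴)·(-5.3) = 35.9055 psu.
Increase required: 35.9055 − 33.94 = 1.9655 psu.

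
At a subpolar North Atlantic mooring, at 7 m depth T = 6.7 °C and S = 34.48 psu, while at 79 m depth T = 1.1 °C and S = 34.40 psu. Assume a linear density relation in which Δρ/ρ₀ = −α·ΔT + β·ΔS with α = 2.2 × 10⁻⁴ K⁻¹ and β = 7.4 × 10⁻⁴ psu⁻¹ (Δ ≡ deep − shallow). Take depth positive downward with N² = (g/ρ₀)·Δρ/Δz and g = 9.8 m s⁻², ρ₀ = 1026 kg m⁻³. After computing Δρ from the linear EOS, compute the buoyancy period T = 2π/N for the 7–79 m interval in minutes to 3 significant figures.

8.29 min

ΔT = -5.6 K, ΔS = -0.08 psu (deep − shallow).
Δρ/ρ₀ = −αΔT + βΔS = 1.232 × 10⁻³ − 5.92 × 10⁻⁵ = 1.1728 × 10⁻³, so Δρ ≈ 1.203 kg m⁻³.
N² = (g/ρ₀)·Δρ/Δz = g·(Δρ/ρ₀)/Δz = 9.8 × 1.1728 × 10⁻³ / 72 = 1.5963 × 10⁻⁴ s⁻².
N = √(1.5963 × 10⁻⁴) = 0.012634 rad s⁻¹ → T = 2π/N = 497.32 s = 8.2887 min ≈ 8.29 min.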